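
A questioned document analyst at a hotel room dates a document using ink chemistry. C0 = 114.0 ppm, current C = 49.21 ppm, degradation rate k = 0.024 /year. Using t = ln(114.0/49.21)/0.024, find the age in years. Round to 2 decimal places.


Document age estimation:
C0/C = 114.0 / 49.21 = 2.316602
ln(C0/C) = 0.840101
t = 0.840101 / 0.024 = 35.00 years

35.00


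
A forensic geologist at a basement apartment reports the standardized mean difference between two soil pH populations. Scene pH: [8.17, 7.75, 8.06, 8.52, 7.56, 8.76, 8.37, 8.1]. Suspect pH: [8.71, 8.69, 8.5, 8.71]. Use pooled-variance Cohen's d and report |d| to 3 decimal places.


Pooled-variance Cohen's d for soil pH comparison:
Scene mean = 65.29 / 8 = 8.16125
Suspect mean = 34.61 / 4 = 8.6525
Scene sample variance s_s^2 = 0.153641
Suspect sample variance s_c^2 = 0.010425
Pooled variance = ((n_s-1)*s_s^2 + (n_c-1)*s_c^2) / (n_s + n_c - 2) = 0.110676
Pooled SD = sqrt(0.110676) = 0.33268
Mean difference = -0.49125
|d| = |-0.49125| / 0.33268 = 1.477

1.477


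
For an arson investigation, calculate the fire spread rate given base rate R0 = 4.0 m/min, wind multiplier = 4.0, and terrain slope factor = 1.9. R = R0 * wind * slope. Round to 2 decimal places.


Fire spread rate calculation:
R = R0 * wind_factor * slope_factor
= 4.0 * 4.0 * 1.9
= 16 * 1.9
= 30.40 m/min

30.40


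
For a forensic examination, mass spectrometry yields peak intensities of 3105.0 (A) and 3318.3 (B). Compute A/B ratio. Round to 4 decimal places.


Spectral peak ratio:
Peak A = 3105.0 counts
Peak B = 3318.3 counts
Ratio = 3105.0 / 3318.3 = 0.9357

0.9357


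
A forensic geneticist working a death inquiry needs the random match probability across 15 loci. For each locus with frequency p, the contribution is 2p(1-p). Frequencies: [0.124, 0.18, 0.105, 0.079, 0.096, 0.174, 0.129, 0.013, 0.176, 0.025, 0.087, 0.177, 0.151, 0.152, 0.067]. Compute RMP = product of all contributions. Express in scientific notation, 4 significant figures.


Computing RMP for 15 loci:
Locus 1: 2 * 0.124 * 0.876 = 0.217248
Locus 2: 2 * 0.18 * 0.82 = 0.2952
Locus 3: 2 * 0.105 * 0.895 = 0.18795
Locus 4: 2 * 0.079 * 0.921 = 0.145518
Locus 5: 2 * 0.096 * 0.904 = 0.173568
Locus 6: 2 * 0.174 * 0.826 = 0.287448
Locus 7: 2 * 0.129 * 0.871 = 0.224718
Locus 8: 2 * 0.013 * 0.987 = 0.025662
Locus 9: 2 * 0.176 * 0.824 = 0.290048
Locus 10: 2 * 0.025 * 0.975 = 0.04875
Locus 11: 2 * 0.087 * 0.913 = 0.158862
Locus 12: 2 * 0.177 * 0.823 = 0.291342
Locus 13: 2 * 0.151 * 0.849 = 0.256398
Locus 14: 2 * 0.152 * 0.848 = 0.257792
Locus 15: 2 * 0.067 * 0.933 = 0.125022
RMP = 2.729e-12

2.729e-12


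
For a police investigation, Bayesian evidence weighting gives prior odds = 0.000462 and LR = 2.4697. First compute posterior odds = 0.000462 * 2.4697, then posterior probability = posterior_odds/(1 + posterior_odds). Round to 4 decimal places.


Bayesian evidence evaluation:
Posterior odds = prior_odds * LR = 0.000462 * 2.4697 = 0.001141001
Posterior probability = posterior_odds / (1 + posterior_odds)
= 0.001141001 / (1 + 0.001141001)
= 0.001141001 / 1.001141001
= 0.0011

0.0011


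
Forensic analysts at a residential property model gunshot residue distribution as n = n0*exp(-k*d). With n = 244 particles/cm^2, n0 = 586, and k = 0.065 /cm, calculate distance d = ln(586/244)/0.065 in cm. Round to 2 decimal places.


GSR distance calculation:
n0/n = 586 / 244 = 2.401639
ln(n0/n) = 0.876151
d = 0.876151 / 0.065 = 13.48 cm

13.48


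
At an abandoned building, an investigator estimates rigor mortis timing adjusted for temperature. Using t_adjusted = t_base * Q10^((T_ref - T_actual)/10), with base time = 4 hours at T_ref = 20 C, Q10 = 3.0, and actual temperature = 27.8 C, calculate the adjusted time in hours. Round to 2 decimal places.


Rigor mortis time adjustment:
Exponent = (T_ref - T_actual) / 10 = (20 - 27.8) / 10 = -0.78
Q10 factor = 3.0^-0.78 = 0.42447
t_adjusted = 4 * 0.42447 = 1.70 hours

1.70


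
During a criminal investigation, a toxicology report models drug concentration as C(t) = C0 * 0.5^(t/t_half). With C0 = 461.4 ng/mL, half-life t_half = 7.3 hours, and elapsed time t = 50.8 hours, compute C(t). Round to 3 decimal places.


Drug concentration decay:
Number of half-lives = t / t_half = 50.8 / 7.3 = 6.958904
Decay factor = 0.5^6.958904 = 0.00803824
C(t) = 461.4 * 0.00803824 = 3.709 ng/mL

3.709


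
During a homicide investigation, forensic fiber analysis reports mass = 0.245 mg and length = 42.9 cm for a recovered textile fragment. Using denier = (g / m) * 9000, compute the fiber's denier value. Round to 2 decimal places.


Denier calculation:
Mass in grams = 0.245 mg / 1000 = 0.000245 g
Length in meters = 42.9 cm / 100 = 0.429 m
Linear density = mass / length = 0.000245 / 0.429 = 0.0005711 g/m
Denier = (g/m) * 9000 = 0.0005711 * 9000 = 5.14

5.14


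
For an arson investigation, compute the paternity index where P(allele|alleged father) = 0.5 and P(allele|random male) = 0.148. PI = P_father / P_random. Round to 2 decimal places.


Paternity Index calculation:
PI = P(allele|father) / P(allele|random)
PI = 0.5 / 0.148
PI = 3.38

3.38


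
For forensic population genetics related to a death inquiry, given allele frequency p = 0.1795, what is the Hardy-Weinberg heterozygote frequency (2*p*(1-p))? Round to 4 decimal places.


Hardy-Weinberg heterozygote frequency:
q = 1 - p = 1 - 0.1795 = 0.8205
2pq = 2 * 0.1795 * 0.8205 = 0.2946

0.2946


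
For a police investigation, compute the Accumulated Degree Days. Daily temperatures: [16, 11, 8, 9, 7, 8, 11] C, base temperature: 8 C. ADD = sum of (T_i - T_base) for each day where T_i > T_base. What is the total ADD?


Computing ADD day by day:
Day 1: max(0, 16 - 8) = 8
Day 2: max(0, 11 - 8) = 3
Day 3: max(0, 8 - 8) = 0
Day 4: max(0, 9 - 8) = 1
Day 5: max(0, 7 - 8) = 0
Day 6: max(0, 8 - 8) = 0
Day 7: max(0, 11 - 8) = 3
Total ADD = 15

15


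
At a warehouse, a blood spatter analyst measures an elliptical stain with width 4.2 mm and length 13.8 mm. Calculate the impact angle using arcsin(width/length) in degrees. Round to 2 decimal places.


Blood spatter impact angle calculation:
width / length = 4.2 / 13.8 = 0.304348
angle = arcsin(0.304348)
angle = 17.72 degrees

17.72


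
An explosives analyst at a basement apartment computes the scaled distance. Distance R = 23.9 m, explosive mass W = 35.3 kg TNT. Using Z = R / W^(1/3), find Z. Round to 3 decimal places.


Scaled distance calculation:
W^(1/3) = 35.3^(1/3) = 3.280386
Z = R / W^(1/3) = 23.9 / 3.280386
Z = 7.286 m/kg^(1/3)

7.286


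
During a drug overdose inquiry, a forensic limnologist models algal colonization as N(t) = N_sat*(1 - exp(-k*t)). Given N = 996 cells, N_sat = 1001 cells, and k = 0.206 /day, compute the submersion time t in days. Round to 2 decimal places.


PMSI from diatom colonization curve:
N / N_sat = 996 / 1001 = 0.995005
1 - N/N_sat = 0.004995
ln(1 - N/N_sat) = -5.299318
t = -ln(1 - N/N_sat) / k = -(-5.299318) / 0.206 = 25.72 days

25.72


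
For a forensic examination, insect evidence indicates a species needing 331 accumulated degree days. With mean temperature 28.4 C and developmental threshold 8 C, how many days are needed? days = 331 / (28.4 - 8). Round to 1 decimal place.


Insect development time:
Effective temperature = avg_temp - T_base = 28.4 - 8 = 20.4 C
Days = ADD / effective_temp = 331 / 20.4 = 16.2 days

16.2


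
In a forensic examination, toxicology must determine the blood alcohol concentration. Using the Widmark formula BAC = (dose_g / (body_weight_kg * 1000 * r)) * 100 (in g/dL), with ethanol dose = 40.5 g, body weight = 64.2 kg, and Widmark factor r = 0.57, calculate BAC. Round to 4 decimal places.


Applying the Widmark formula:
BAC = (dose_g / (body_wt * 1000 * r)) * 100
Denominator = 64.2 * 1000 * 0.57 = 36594
BAC = (40.5 / 36594) * 100
BAC = 0.1107 g/dL

0.1107


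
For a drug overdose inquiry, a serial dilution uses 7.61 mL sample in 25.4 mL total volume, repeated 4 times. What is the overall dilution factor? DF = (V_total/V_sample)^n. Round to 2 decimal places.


Dilution factor calculation:
Single dilution = V_total / V_sample = 25.4 / 7.61 ≈ 3.337714
Number of dilutions = 4
Total DF = (25.4 / 7.61)^4 (full precision, rounded at the end) = 124.11

124.11


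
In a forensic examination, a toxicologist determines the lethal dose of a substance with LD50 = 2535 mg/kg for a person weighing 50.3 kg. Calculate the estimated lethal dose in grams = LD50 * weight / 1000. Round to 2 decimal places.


Lethal dose calculation:
Lethal dose = LD50 * body_weight / 1000
= 2535 * 50.3 / 1000
= 127510.5 / 1000
= 127.51 g

127.51


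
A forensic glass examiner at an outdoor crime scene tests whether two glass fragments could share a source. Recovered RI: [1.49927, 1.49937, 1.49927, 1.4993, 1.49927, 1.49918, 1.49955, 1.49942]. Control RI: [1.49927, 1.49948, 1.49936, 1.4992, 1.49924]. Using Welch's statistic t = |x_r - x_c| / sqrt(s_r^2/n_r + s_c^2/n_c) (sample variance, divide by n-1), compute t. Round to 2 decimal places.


Welch's t-criterion for glass RI comparison:
Recovered mean = sum / n_r = 11.99463 / 8 = 1.4993288
Control mean = sum / n_c = 7.49655 / 5 = 1.49931
Recovered sample variance s_r^2 = 1.31839e-08
Control sample variance s_c^2 = 1.25e-08
Welch SE (unpooled) = sqrt(s_r^2/n_r + s_c^2/n_c) = sqrt(1.64799e-09 + 2.5e-09) = sqrt(4.14799e-09) = 6.44049e-05
|mean_r - mean_c| = 1.875e-05
t = 1.875e-05 / 6.44049e-05 = 0.29

0.29


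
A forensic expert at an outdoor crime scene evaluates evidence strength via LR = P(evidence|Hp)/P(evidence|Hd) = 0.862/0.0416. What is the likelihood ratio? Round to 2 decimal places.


Likelihood ratio calculation:
LR = P(E|Hp) / P(E|Hd)
LR = 0.862 / 0.0416
LR = 20.72

20.72


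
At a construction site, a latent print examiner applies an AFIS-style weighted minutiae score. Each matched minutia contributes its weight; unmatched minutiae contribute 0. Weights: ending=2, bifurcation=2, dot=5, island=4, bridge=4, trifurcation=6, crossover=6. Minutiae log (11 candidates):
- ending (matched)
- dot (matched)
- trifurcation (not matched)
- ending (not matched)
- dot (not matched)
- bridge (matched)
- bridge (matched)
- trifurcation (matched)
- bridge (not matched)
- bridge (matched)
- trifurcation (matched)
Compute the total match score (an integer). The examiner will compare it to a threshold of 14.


Weighted minutiae match score:
  ending: matched, +2 (running total 2)
  dot: matched, +5 (running total 7)
  trifurcation: not matched, +0
  ending: not matched, +0
  dot: not matched, +0
  bridge: matched, +4 (running total 11)
  bridge: matched, +4 (running total 15)
  trifurcation: matched, +6 (running total 21)
  bridge: not matched, +0
  bridge: matched, +4 (running total 25)
  trifurcation: matched, +6 (running total 31)
Total score = 31
Threshold = 14; verdict = identification

31


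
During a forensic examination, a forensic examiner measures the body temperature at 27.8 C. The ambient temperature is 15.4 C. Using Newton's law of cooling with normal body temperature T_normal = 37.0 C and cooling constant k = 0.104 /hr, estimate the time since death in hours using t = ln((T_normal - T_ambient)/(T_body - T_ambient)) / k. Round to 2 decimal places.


Using Newton's law of cooling:
t = ln((T_normal - T_ambient) / (T_body - T_ambient)) / k
T_normal - T_ambient = 21.6
T_body - T_ambient = 12.4
Ratio = 1.741935
ln(ratio) = 0.554997
t = 0.554997 / 0.104 = 5.34 hours

5.34


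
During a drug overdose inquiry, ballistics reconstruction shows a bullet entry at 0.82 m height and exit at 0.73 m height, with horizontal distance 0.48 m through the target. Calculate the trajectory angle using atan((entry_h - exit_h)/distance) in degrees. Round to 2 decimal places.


Bullet trajectory angle:
Height difference = 0.82 - 0.73 = 0.09 m
angle = atan(0.09 / 0.48)
angle = atan(0.1875)
angle = 10.62 degrees

10.62


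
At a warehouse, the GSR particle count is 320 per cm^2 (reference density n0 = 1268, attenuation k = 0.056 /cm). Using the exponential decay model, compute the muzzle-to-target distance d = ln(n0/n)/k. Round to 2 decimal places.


GSR distance calculation:
n0/n = 1268 / 320 = 3.9625
ln(n0/n) = 1.376875
d = 1.376875 / 0.056 = 24.59 cm

24.59


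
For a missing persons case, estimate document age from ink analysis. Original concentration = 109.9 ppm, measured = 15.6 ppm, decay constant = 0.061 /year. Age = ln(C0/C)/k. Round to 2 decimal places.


Document age estimation:
C0/C = 109.9 / 15.6 = 7.044872
ln(C0/C) = 1.9523
t = 1.9523 / 0.061 = 32.00 years

32.00


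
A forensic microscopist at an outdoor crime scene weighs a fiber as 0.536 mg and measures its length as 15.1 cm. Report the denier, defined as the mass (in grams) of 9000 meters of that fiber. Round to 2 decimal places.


Denier calculation:
Mass in grams = 0.536 mg / 1000 = 0.000536 g
Length in meters = 15.1 cm / 100 = 0.151 m
Linear density = mass / length = 0.000536 / 0.151 = 0.00354967 g/m
Denier = (g/m) * 9000 = 0.00354967 * 9000 = 31.95

31.95


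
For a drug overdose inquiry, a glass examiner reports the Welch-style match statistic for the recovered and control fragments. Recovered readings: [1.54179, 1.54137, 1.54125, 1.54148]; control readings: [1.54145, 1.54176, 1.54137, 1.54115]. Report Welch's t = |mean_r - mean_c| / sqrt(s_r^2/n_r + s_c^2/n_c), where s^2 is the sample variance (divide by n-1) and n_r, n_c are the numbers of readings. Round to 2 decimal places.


Welch's t-criterion for glass RI comparison:
Recovered mean = sum / n_r = 6.16589 / 4 = 1.5414725
Control mean = sum / n_c = 6.16573 / 4 = 1.5414325
Recovered sample variance s_r^2 = 5.3625e-08
Control sample variance s_c^2 = 6.37583e-08
Welch SE (unpooled) = sqrt(s_r^2/n_r + s_c^2/n_c) = sqrt(1.34063e-08 + 1.59396e-08) = sqrt(2.93459e-08) = 0.000171306
|mean_r - mean_c| = 4e-05
t = 4e-05 / 0.000171306 = 0.23

0.23


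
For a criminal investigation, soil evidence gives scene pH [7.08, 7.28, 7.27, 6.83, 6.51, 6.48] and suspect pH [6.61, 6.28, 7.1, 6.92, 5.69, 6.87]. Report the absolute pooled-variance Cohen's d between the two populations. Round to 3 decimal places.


Pooled-variance Cohen's d for soil pH comparison:
Scene mean = 41.45 / 6 = 6.908333
Suspect mean = 39.47 / 6 = 6.578333
Scene sample variance s_s^2 = 0.129337
Suspect sample variance s_c^2 = 0.270617
Pooled variance = ((n_s-1)*s_s^2 + (n_c-1)*s_c^2) / (n_s + n_c - 2) = 0.199977
Pooled SD = sqrt(0.199977) = 0.447188
Mean difference = 0.33
|d| = |0.33| / 0.447188 = 0.738

0.738


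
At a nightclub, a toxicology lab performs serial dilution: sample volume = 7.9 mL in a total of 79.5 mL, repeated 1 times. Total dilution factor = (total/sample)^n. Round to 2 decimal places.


Dilution factor calculation:
Single dilution = V_total / V_sample = 79.5 / 7.9 ≈ 10.063291
Number of dilutions = 1
Total DF = (79.5 / 7.9)^1 (full precision, rounded at the end) = 10.06

10.06


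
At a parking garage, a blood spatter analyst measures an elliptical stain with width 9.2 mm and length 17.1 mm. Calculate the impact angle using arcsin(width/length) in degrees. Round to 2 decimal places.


Blood spatter impact angle calculation:
width / length = 9.2 / 17.1 = 0.538012
angle = arcsin(0.538012)
angle = 32.55 degrees

32.55


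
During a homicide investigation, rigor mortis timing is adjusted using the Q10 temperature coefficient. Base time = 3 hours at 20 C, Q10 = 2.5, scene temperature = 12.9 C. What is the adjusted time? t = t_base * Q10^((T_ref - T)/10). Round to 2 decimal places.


Rigor mortis time adjustment:
Exponent = (T_ref - T_actual) / 10 = (20 - 12.9) / 10 = 0.71
Q10 factor = 2.5^0.71 = 1.91663
t_adjusted = 3 * 1.91663 = 5.75 hours

5.75


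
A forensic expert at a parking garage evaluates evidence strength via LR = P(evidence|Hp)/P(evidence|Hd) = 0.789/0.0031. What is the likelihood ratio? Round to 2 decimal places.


Likelihood ratio calculation:
LR = P(E|Hp) / P(E|Hd)
LR = 0.789 / 0.0031
LR = 254.52

254.52


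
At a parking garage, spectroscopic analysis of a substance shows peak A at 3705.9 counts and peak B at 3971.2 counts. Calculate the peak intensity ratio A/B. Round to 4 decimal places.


Spectral peak ratio:
Peak A = 3705.9 counts
Peak B = 3971.2 counts
Ratio = 3705.9 / 3971.2 = 0.9332

0.9332


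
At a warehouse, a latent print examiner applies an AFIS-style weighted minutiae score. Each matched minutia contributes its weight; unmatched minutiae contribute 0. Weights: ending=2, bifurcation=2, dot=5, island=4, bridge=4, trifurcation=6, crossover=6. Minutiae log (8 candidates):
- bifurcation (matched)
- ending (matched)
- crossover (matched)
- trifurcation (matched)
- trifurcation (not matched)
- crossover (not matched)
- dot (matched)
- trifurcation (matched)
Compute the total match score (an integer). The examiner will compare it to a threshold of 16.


Weighted minutiae match score:
  bifurcation: matched, +2 (running total 2)
  ending: matched, +2 (running total 4)
  crossover: matched, +6 (running total 10)
  trifurcation: matched, +6 (running total 16)
  trifurcation: not matched, +0
  crossover: not matched, +0
  dot: matched, +5 (running total 21)
  trifurcation: matched, +6 (running total 27)
Total score = 27
Threshold = 16; verdict = identification

27


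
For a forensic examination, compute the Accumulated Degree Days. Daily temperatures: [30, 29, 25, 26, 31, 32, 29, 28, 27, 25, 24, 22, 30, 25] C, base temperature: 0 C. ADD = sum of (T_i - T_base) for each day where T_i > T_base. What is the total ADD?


Computing ADD day by day:
Day 1: max(0, 30 - 0) = 30
Day 2: max(0, 29 - 0) = 29
Day 3: max(0, 25 - 0) = 25
Day 4: max(0, 26 - 0) = 26
Day 5: max(0, 31 - 0) = 31
Day 6: max(0, 32 - 0) = 32
Day 7: max(0, 29 - 0) = 29
Day 8: max(0, 28 - 0) = 28
Day 9: max(0, 27 - 0) = 27
Day 10: max(0, 25 - 0) = 25
Day 11: max(0, 24 - 0) = 24
Day 12: max(0, 22 - 0) = 22
Day 13: max(0, 30 - 0) = 30
Day 14: max(0, 25 - 0) = 25
Total ADD = 383

383


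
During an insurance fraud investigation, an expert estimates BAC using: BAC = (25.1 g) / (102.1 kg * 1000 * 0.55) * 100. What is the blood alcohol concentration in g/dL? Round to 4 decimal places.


Applying the Widmark formula:
BAC = (dose_g / (body_wt * 1000 * r)) * 100
Denominator = 102.1 * 1000 * 0.55 = 56155
BAC = (25.1 / 56155) * 100
BAC = 0.0447 g/dL

0.0447


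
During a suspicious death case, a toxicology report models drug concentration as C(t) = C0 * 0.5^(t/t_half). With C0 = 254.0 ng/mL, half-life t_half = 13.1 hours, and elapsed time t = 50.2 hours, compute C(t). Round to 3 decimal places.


Drug concentration decay:
Number of half-lives = t / t_half = 50.2 / 13.1 = 3.832061
Decay factor = 0.5^3.832061 = 0.07021578
C(t) = 254.0 * 0.07021578 = 17.835 ng/mL

17.835


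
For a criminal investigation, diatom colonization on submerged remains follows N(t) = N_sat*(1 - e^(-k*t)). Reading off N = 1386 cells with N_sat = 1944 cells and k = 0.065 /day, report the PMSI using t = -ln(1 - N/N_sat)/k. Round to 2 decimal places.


PMSI from diatom colonization curve:
N / N_sat = 1386 / 1944 = 0.712963
1 - N/N_sat = 0.287037
ln(1 - N/N_sat) = -1.248144
t = -ln(1 - N/N_sat) / k = -(-1.248144) / 0.065 = 19.20 days

19.20


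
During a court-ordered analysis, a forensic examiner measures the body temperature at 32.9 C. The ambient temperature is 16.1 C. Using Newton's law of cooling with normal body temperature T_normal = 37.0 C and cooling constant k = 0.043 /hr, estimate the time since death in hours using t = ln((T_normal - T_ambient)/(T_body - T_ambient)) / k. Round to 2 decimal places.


Using Newton's law of cooling:
t = ln((T_normal - T_ambient) / (T_body - T_ambient)) / k
T_normal - T_ambient = 20.9
T_body - T_ambient = 16.8
Ratio = 1.244048
ln(ratio) = 0.218371
t = 0.218371 / 0.043 = 5.08 hours

5.08


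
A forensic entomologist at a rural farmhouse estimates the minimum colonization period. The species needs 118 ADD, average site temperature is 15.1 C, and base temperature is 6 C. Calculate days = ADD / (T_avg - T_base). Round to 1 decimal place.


Insect development time:
Effective temperature = avg_temp - T_base = 15.1 - 6 = 9.1 C
Days = ADD / effective_temp = 118 / 9.1 = 13.0 days

13.0


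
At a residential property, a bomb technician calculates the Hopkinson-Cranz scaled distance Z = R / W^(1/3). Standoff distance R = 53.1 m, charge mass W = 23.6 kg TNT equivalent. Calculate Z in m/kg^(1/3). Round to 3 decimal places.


Scaled distance calculation:
W^(1/3) = 23.6^(1/3) = 2.868384
Z = R / W^(1/3) = 53.1 / 2.868384
Z = 18.512 m/kg^(1/3)

18.512


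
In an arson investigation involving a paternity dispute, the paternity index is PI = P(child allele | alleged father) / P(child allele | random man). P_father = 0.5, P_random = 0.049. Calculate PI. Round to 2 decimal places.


Paternity Index calculation:
PI = P(allele|father) / P(allele|random)
PI = 0.5 / 0.049
PI = 10.20

10.20


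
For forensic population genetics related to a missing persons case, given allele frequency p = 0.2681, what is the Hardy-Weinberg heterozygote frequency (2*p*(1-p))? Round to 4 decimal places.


Hardy-Weinberg heterozygote frequency:
q = 1 - p = 1 - 0.2681 = 0.7319
2pq = 2 * 0.2681 * 0.7319 = 0.3924

0.3924


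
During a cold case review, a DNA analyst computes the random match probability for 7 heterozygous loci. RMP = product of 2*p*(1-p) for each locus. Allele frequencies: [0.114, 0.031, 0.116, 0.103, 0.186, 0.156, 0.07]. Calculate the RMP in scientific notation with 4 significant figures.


Computing RMP for 7 loci:
Locus 1: 2 * 0.114 * 0.886 = 0.202008
Locus 2: 2 * 0.031 * 0.969 = 0.060078
Locus 3: 2 * 0.116 * 0.884 = 0.205088
Locus 4: 2 * 0.103 * 0.897 = 0.184782
Locus 5: 2 * 0.186 * 0.814 = 0.302808
Locus 6: 2 * 0.156 * 0.844 = 0.263328
Locus 7: 2 * 0.07 * 0.93 = 0.1302
RMP = 4.775e-06

4.775e-06


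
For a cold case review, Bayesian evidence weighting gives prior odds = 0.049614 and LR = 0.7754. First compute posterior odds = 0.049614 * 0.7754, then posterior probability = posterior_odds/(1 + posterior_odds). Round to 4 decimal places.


Bayesian evidence evaluation:
Posterior odds = prior_odds * LR = 0.049614 * 0.7754 = 0.0384707
Posterior probability = posterior_odds / (1 + posterior_odds)
= 0.0384707 / (1 + 0.0384707)
= 0.0384707 / 1.0384707
= 0.0370

0.0370


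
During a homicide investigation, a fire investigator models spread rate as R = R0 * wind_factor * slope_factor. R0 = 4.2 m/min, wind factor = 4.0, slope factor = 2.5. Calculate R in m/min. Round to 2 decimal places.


Fire spread rate calculation:
R = R0 * wind_factor * slope_factor
= 4.2 * 4.0 * 2.5
= 16.8 * 2.5
= 42.00 m/min

42.00


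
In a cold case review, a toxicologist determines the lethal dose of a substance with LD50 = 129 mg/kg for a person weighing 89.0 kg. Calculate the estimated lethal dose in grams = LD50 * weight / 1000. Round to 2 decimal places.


Lethal dose calculation:
Lethal dose = LD50 * body_weight / 1000
= 129 * 89.0 / 1000
= 11481 / 1000
= 11.48 g

11.48


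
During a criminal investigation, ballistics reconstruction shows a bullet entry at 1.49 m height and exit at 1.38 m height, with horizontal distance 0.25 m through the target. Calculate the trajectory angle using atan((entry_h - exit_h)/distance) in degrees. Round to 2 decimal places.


Bullet trajectory angle:
Height difference = 1.49 - 1.38 = 0.11 m
angle = atan(0.11 / 0.25)
angle = atan(0.44)
angle = 23.75 degrees

23.75


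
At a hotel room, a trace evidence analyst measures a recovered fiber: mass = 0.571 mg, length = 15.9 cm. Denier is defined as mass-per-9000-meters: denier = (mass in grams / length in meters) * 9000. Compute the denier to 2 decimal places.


Denier calculation:
Mass in grams = 0.571 mg / 1000 = 0.000571 g
Length in meters = 15.9 cm / 100 = 0.159 m
Linear density = mass / length = 0.000571 / 0.159 = 0.00359119 g/m
Denier = (g/m) * 9000 = 0.00359119 * 9000 = 32.32

32.32


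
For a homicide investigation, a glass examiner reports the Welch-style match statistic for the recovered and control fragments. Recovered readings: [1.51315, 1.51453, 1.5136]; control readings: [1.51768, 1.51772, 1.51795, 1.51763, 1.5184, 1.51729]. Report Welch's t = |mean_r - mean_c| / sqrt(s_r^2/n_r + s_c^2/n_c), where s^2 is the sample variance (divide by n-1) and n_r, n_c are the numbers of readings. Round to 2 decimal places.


Welch's t-criterion for glass RI comparison:
Recovered mean = sum / n_r = 4.54128 / 3 = 1.51376
Control mean = sum / n_c = 9.10667 / 6 = 1.5177783
Recovered sample variance s_r^2 = 4.953e-07
Control sample variance s_c^2 = 1.37897e-07
Welch SE (unpooled) = sqrt(s_r^2/n_r + s_c^2/n_c) = sqrt(1.651e-07 + 2.29828e-08) = sqrt(1.88083e-07) = 0.000433685
|mean_r - mean_c| = 0.00401833
t = 0.00401833 / 0.000433685 = 9.27

9.27


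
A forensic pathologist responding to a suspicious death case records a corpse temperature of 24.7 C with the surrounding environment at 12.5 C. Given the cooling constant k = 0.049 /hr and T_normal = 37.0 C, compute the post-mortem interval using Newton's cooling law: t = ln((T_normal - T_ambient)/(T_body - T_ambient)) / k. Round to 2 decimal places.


Using Newton's law of cooling:
t = ln((T_normal - T_ambient) / (T_body - T_ambient)) / k
T_normal - T_ambient = 24.5
T_body - T_ambient = 12.2
Ratio = 2.008197
ln(ratio) = 0.697237
t = 0.697237 / 0.049 = 14.23 hours

14.23


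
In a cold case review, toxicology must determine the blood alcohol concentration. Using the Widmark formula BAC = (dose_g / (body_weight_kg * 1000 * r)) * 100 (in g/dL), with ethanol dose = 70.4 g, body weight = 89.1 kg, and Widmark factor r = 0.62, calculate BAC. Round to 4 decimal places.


Applying the Widmark formula:
BAC = (dose_g / (body_wt * 1000 * r)) * 100
Denominator = 89.1 * 1000 * 0.62 = 55242
BAC = (70.4 / 55242) * 100
BAC = 0.1274 g/dL

0.1274


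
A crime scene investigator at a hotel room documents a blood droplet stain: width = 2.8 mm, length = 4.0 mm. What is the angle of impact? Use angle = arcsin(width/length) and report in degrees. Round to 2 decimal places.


Blood spatter impact angle calculation:
width / length = 2.8 / 4.0 = 0.7
angle = arcsin(0.7)
angle = 44.43 degrees

44.43


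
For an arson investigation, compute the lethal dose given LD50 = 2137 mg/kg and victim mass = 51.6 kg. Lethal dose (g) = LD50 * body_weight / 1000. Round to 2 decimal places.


Lethal dose calculation:
Lethal dose = LD50 * body_weight / 1000
= 2137 * 51.6 / 1000
= 110269.2 / 1000
= 110.27 g

110.27


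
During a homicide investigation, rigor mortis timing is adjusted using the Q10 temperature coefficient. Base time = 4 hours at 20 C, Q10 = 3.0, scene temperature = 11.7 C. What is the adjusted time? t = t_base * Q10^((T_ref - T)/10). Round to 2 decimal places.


Rigor mortis time adjustment:
Exponent = (T_ref - T_actual) / 10 = (20 - 11.7) / 10 = 0.83
Q10 factor = 3.0^0.83 = 2.48892
t_adjusted = 4 * 2.48892 = 9.96 hours

9.96


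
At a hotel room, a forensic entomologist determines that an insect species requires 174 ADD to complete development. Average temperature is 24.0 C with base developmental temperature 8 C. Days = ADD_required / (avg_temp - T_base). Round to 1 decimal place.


Insect development time:
Effective temperature = avg_temp - T_base = 24.0 - 8 = 16.0 C
Days = ADD / effective_temp = 174 / 16.0 = 10.9 days

10.9


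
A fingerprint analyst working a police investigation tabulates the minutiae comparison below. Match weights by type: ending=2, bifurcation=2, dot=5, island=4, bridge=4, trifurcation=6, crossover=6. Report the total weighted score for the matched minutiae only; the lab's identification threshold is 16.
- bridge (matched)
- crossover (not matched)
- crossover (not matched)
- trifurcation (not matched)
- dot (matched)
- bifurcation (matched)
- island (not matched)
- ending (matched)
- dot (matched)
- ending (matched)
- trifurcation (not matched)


Weighted minutiae match score:
  bridge: matched, +4 (running total 4)
  crossover: not matched, +0
  crossover: not matched, +0
  trifurcation: not matched, +0
  dot: matched, +5 (running total 9)
  bifurcation: matched, +2 (running total 11)
  island: not matched, +0
  ending: matched, +2 (running total 13)
  dot: matched, +5 (running total 18)
  ending: matched, +2 (running total 20)
  trifurcation: not matched, +0
Total score = 20
Threshold = 16; verdict = identification

20


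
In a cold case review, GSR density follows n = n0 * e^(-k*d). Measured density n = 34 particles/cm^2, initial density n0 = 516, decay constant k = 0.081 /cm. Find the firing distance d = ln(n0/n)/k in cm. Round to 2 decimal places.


GSR distance calculation:
n0/n = 516 / 34 = 15.176471
ln(n0/n) = 2.719746
d = 2.719746 / 0.081 = 33.58 cm

33.58


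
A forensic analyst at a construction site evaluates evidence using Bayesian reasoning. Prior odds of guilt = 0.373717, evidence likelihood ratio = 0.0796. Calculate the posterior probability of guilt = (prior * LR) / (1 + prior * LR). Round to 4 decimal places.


Bayesian evidence evaluation:
Posterior odds = prior_odds * LR = 0.373717 * 0.0796 = 0.02974787
Posterior probability = posterior_odds / (1 + posterior_odds)
= 0.02974787 / (1 + 0.02974787)
= 0.02974787 / 1.02974787
= 0.0289

0.0289


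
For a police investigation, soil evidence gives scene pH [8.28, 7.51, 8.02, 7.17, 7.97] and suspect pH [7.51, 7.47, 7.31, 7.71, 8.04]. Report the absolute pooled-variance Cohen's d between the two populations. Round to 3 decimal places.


Pooled-variance Cohen's d for soil pH comparison:
Scene mean = 38.95 / 5 = 7.79
Suspect mean = 38.04 / 5 = 7.608
Scene sample variance s_s^2 = 0.19705
Suspect sample variance s_c^2 = 0.07862
Pooled variance = ((n_s-1)*s_s^2 + (n_c-1)*s_c^2) / (n_s + n_c - 2) = 0.137835
Pooled SD = sqrt(0.137835) = 0.371261
Mean difference = 0.182
|d| = |0.182| / 0.371261 = 0.490

0.490


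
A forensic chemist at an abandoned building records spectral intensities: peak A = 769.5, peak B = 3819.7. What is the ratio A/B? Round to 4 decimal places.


Spectral peak ratio:
Peak A = 769.5 counts
Peak B = 3819.7 counts
Ratio = 769.5 / 3819.7 = 0.2015

0.2015


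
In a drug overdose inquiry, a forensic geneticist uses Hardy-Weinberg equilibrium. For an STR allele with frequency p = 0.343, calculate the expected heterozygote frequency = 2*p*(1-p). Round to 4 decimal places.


Hardy-Weinberg heterozygote frequency:
q = 1 - p = 1 - 0.343 = 0.657
2pq = 2 * 0.343 * 0.657 = 0.4507

0.4507


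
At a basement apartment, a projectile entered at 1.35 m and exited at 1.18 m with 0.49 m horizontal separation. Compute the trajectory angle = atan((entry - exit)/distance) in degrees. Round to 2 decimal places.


Bullet trajectory angle:
Height difference = 1.35 - 1.18 = 0.17 m
angle = atan(0.17 / 0.49)
angle = atan(0.346939)
angle = 19.13 degrees

19.13


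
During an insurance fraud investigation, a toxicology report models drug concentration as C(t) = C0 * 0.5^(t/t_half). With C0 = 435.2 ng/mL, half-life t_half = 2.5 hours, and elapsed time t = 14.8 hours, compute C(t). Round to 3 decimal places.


Drug concentration decay:
Number of half-lives = t / t_half = 14.8 / 2.5 = 5.92
Decay factor = 0.5^5.92 = 0.01651591
C(t) = 435.2 * 0.01651591 = 7.188 ng/mL

7.188


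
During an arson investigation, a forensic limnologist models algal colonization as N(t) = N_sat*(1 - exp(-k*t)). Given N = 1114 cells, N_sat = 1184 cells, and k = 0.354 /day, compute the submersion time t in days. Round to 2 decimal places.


PMSI from diatom colonization curve:
N / N_sat = 1114 / 1184 = 0.940878
1 - N/N_sat = 0.059122
ln(1 - N/N_sat) = -2.828152
t = -ln(1 - N/N_sat) / k = -(-2.828152) / 0.354 = 7.99 days

7.99


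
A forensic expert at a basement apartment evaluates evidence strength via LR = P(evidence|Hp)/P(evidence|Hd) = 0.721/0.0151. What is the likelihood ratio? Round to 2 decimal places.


Likelihood ratio calculation:
LR = P(E|Hp) / P(E|Hd)
LR = 0.721 / 0.0151
LR = 47.75

47.75


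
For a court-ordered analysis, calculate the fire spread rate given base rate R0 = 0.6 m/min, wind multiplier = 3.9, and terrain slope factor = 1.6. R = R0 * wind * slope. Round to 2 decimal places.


Fire spread rate calculation:
R = R0 * wind_factor * slope_factor
= 0.6 * 3.9 * 1.6
= 2.34 * 1.6
= 3.74 m/min

3.74


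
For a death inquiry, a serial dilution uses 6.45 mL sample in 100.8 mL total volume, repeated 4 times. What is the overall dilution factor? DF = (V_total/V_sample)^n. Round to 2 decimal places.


Dilution factor calculation:
Single dilution = V_total / V_sample = 100.8 / 6.45 ≈ 15.627907
Number of dilutions = 4
Total DF = (100.8 / 6.45)^4 (full precision, rounded at the end) = 59649.01

59649.01


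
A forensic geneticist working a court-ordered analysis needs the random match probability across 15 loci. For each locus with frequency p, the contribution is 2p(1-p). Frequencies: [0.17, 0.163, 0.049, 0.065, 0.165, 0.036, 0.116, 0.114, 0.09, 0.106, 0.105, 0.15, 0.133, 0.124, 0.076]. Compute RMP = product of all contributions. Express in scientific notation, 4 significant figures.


Computing RMP for 15 loci:
Locus 1: 2 * 0.17 * 0.83 = 0.2822
Locus 2: 2 * 0.163 * 0.837 = 0.272862
Locus 3: 2 * 0.049 * 0.951 = 0.093198
Locus 4: 2 * 0.065 * 0.935 = 0.12155
Locus 5: 2 * 0.165 * 0.835 = 0.27555
Locus 6: 2 * 0.036 * 0.964 = 0.069408
Locus 7: 2 * 0.116 * 0.884 = 0.205088
Locus 8: 2 * 0.114 * 0.886 = 0.202008
Locus 9: 2 * 0.09 * 0.91 = 0.1638
Locus 10: 2 * 0.106 * 0.894 = 0.189528
Locus 11: 2 * 0.105 * 0.895 = 0.18795
Locus 12: 2 * 0.15 * 0.85 = 0.255
Locus 13: 2 * 0.133 * 0.867 = 0.230622
Locus 14: 2 * 0.124 * 0.876 = 0.217248
Locus 15: 2 * 0.076 * 0.924 = 0.140448
RMP = 7.236e-12

7.236e-12


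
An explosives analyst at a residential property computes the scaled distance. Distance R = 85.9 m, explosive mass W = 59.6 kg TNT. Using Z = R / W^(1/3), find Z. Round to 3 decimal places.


Scaled distance calculation:
W^(1/3) = 59.6^(1/3) = 3.906149
Z = R / W^(1/3) = 85.9 / 3.906149
Z = 21.991 m/kg^(1/3)

21.991


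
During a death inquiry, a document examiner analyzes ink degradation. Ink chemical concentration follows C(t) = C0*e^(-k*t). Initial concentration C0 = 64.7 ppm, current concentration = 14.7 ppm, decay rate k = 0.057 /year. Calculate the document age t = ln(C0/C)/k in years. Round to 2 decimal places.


Document age estimation:
C0/C = 64.7 / 14.7 = 4.401361
ln(C0/C) = 1.481914
t = 1.481914 / 0.057 = 26.00 years

26.00


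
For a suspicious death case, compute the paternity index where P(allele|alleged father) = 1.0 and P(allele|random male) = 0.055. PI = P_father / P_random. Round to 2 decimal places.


Paternity Index calculation:
PI = P(allele|father) / P(allele|random)
PI = 1.0 / 0.055
PI = 18.18

18.18


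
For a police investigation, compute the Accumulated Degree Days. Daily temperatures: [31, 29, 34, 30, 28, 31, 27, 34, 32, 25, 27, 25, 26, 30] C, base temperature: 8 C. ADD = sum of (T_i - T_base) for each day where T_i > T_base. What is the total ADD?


Computing ADD day by day:
Day 1: max(0, 31 - 8) = 23
Day 2: max(0, 29 - 8) = 21
Day 3: max(0, 34 - 8) = 26
Day 4: max(0, 30 - 8) = 22
Day 5: max(0, 28 - 8) = 20
Day 6: max(0, 31 - 8) = 23
Day 7: max(0, 27 - 8) = 19
Day 8: max(0, 34 - 8) = 26
Day 9: max(0, 32 - 8) = 24
Day 10: max(0, 25 - 8) = 17
Day 11: max(0, 27 - 8) = 19
Day 12: max(0, 25 - 8) = 17
Day 13: max(0, 26 - 8) = 18
Day 14: max(0, 30 - 8) = 22
Total ADD = 297

297


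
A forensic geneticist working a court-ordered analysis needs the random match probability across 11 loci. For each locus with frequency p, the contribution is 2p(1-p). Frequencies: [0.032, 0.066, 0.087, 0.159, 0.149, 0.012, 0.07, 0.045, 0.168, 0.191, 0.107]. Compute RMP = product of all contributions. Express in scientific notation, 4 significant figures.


Computing RMP for 11 loci:
Locus 1: 2 * 0.032 * 0.968 = 0.061952
Locus 2: 2 * 0.066 * 0.934 = 0.123288
Locus 3: 2 * 0.087 * 0.913 = 0.158862
Locus 4: 2 * 0.159 * 0.841 = 0.267438
Locus 5: 2 * 0.149 * 0.851 = 0.253598
Locus 6: 2 * 0.012 * 0.988 = 0.023712
Locus 7: 2 * 0.07 * 0.93 = 0.1302
Locus 8: 2 * 0.045 * 0.955 = 0.08595
Locus 9: 2 * 0.168 * 0.832 = 0.279552
Locus 10: 2 * 0.191 * 0.809 = 0.309038
Locus 11: 2 * 0.107 * 0.893 = 0.191102
RMP = 3.605e-10

3.605e-10


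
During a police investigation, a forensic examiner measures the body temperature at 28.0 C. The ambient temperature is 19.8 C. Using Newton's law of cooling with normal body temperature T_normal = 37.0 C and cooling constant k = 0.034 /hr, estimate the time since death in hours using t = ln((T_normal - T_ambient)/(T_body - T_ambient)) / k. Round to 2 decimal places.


Using Newton's law of cooling:
t = ln((T_normal - T_ambient) / (T_body - T_ambient)) / k
T_normal - T_ambient = 17.2
T_body - T_ambient = 8.2
Ratio = 2.097561
ln(ratio) = 0.740775
t = 0.740775 / 0.034 = 21.79 hours

21.79


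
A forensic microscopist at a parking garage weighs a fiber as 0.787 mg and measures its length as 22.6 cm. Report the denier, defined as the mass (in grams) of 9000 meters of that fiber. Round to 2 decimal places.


Denier calculation:
Mass in grams = 0.787 mg / 1000 = 0.000787 g
Length in meters = 22.6 cm / 100 = 0.226 m
Linear density = mass / length = 0.000787 / 0.226 = 0.0034823 g/m
Denier = (g/m) * 9000 = 0.0034823 * 9000 = 31.34

31.34


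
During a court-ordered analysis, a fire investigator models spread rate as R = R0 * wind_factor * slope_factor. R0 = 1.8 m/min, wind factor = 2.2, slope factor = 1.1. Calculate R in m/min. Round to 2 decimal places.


Fire spread rate calculation:
R = R0 * wind_factor * slope_factor
= 1.8 * 2.2 * 1.1
= 3.96 * 1.1
= 4.36 m/min

4.36


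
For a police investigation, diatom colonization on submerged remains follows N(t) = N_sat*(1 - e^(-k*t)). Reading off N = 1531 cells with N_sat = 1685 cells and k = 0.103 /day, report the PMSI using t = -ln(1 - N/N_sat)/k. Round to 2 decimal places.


PMSI from diatom colonization curve:
N / N_sat = 1531 / 1685 = 0.908605
1 - N/N_sat = 0.091395
ln(1 - N/N_sat) = -2.392565
t = -ln(1 - N/N_sat) / k = -(-2.392565) / 0.103 = 23.23 days

23.23


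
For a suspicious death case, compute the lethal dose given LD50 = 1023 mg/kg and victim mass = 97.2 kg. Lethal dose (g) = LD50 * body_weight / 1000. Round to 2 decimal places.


Lethal dose calculation:
Lethal dose = LD50 * body_weight / 1000
= 1023 * 97.2 / 1000
= 99435.6 / 1000
= 99.44 g

99.44


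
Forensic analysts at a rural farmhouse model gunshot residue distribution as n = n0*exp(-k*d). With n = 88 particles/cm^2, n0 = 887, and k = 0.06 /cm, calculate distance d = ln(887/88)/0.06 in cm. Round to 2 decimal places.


GSR distance calculation:
n0/n = 887 / 88 = 10.079545
ln(n0/n) = 2.310508
d = 2.310508 / 0.06 = 38.51 cm

38.51


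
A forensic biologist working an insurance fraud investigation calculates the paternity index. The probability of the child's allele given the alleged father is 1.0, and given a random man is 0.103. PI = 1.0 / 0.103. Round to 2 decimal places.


Paternity Index calculation:
PI = P(allele|father) / P(allele|random)
PI = 1.0 / 0.103
PI = 9.71

9.71


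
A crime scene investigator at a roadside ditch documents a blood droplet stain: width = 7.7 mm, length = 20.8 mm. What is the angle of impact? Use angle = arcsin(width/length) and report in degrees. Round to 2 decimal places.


Blood spatter impact angle calculation:
width / length = 7.7 / 20.8 = 0.370192
angle = arcsin(0.370192)
angle = 21.73 degrees

21.73


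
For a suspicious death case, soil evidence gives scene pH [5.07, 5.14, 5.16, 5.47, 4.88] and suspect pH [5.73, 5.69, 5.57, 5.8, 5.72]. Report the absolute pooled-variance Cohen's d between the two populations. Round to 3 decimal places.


Pooled-variance Cohen's d for soil pH comparison:
Scene mean = 25.72 / 5 = 5.144
Suspect mean = 28.51 / 5 = 5.702
Scene sample variance s_s^2 = 0.04543
Suspect sample variance s_c^2 = 0.00707
Pooled variance = ((n_s-1)*s_s^2 + (n_c-1)*s_c^2) / (n_s + n_c - 2) = 0.02625
Pooled SD = sqrt(0.02625) = 0.162019
Mean difference = -0.558
|d| = |-0.558| / 0.162019 = 3.444

3.444
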